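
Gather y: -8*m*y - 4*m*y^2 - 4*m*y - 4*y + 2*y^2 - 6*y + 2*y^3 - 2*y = 2*y^3 + y^2*(2 - 4*m) + y*(-12*m - 12)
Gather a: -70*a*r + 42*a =a*(42 - 70*r)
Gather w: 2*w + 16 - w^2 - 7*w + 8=-w^2 - 5*w + 24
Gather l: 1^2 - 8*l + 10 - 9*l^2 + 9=-9*l^2 - 8*l + 20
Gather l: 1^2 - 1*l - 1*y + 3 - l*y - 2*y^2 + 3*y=l*(-y - 1) - 2*y^2 + 2*y + 4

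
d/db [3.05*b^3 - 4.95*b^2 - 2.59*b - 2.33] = 9.15*b^2 - 9.9*b - 2.59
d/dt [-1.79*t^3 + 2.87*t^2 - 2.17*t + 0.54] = -5.37*t^2 + 5.74*t - 2.17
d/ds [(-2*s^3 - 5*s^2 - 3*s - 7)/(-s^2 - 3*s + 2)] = (2*s^4 + 12*s^3 - 34*s - 27)/(s^4 + 6*s^3 + 5*s^2 - 12*s + 4)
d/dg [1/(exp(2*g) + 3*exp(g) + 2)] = (-2*exp(g) - 3)*exp(g)/(exp(2*g) + 3*exp(g) + 2)^2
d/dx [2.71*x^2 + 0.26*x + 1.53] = 5.42*x + 0.26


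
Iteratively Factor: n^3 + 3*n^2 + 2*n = (n + 2)*(n^2 + n) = (n + 1)*(n + 2)*(n)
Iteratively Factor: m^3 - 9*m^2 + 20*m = (m - 4)*(m^2 - 5*m) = m*(m - 4)*(m - 5)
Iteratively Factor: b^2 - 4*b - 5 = (b + 1)*(b - 5)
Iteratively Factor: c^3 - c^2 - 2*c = (c - 2)*(c^2 + c) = (c - 2)*(c + 1)*(c)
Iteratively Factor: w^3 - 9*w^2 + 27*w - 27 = (w - 3)*(w^2 - 6*w + 9) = (w - 3)^2*(w - 3)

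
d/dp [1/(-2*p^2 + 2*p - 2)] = (p - 1/2)/(p^2 - p + 1)^2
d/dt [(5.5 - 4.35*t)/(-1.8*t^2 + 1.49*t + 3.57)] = (-7.83*t^2 + 19.8*t - 23.7245)/(3.24*t^4 - 5.364*t^3 - 10.6319*t^2 + 10.6386*t + 12.7449)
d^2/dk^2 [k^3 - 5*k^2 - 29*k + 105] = 6*k - 10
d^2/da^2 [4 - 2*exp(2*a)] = -8*exp(2*a)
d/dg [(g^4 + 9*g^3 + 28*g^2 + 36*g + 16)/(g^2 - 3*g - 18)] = 2*(g^5 - 63*g^3 - 303*g^2 - 520*g - 300)/(g^4 - 6*g^3 - 27*g^2 + 108*g + 324)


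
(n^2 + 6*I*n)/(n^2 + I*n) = (n + 6*I)/(n + I)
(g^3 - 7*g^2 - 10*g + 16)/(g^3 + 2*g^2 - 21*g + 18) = (g^2 - 6*g - 16)/(g^2 + 3*g - 18)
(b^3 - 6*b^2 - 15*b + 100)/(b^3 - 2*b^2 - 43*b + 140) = (b^2 - b - 20)/(b^2 + 3*b - 28)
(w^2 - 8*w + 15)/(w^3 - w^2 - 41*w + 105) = 1/(w + 7)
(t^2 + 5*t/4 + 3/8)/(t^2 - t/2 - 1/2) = (t + 3/4)/(t - 1)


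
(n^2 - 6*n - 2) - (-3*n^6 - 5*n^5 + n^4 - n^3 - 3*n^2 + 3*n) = 3*n^6 + 5*n^5 - n^4 + n^3 + 4*n^2 - 9*n - 2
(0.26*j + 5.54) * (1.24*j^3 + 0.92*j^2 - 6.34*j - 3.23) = 0.3224*j^4 + 7.1088*j^3 + 3.4484*j^2 - 35.9634*j - 17.8942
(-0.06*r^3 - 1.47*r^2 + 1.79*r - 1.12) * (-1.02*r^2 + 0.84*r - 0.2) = 0.0612*r^5 + 1.449*r^4 - 3.0486*r^3 + 2.94*r^2 - 1.2988*r + 0.224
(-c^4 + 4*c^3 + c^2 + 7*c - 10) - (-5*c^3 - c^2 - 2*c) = -c^4 + 9*c^3 + 2*c^2 + 9*c - 10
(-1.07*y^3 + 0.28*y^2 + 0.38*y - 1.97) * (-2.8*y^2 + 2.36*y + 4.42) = 2.996*y^5 - 3.3092*y^4 - 5.1326*y^3 + 7.6504*y^2 - 2.9696*y - 8.7074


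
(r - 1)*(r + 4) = r^2 + 3*r - 4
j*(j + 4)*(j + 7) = j^3 + 11*j^2 + 28*j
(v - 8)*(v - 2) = v^2 - 10*v + 16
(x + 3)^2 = x^2 + 6*x + 9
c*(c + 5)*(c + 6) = c^3 + 11*c^2 + 30*c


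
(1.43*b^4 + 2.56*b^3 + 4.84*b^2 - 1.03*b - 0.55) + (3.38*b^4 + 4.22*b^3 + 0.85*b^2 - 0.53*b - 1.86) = 4.81*b^4 + 6.78*b^3 + 5.69*b^2 - 1.56*b - 2.41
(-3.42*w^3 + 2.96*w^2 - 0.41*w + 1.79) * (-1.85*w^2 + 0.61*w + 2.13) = 6.327*w^5 - 7.5622*w^4 - 4.7205*w^3 + 2.7432*w^2 + 0.2186*w + 3.8127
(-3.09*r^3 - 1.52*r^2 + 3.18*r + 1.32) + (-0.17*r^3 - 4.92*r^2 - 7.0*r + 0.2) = -3.26*r^3 - 6.44*r^2 - 3.82*r + 1.52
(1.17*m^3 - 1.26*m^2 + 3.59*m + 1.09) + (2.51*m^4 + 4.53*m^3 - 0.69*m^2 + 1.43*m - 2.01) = 2.51*m^4 + 5.7*m^3 - 1.95*m^2 + 5.02*m - 0.92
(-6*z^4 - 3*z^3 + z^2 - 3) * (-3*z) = 18*z^5 + 9*z^4 - 3*z^3 + 9*z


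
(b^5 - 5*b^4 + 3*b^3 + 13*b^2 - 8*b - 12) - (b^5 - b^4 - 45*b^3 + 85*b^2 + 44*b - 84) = -4*b^4 + 48*b^3 - 72*b^2 - 52*b + 72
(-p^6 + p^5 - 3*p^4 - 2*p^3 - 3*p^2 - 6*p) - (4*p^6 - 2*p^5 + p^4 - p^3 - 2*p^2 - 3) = -5*p^6 + 3*p^5 - 4*p^4 - p^3 - p^2 - 6*p + 3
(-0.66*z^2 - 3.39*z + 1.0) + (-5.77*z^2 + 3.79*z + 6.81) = -6.43*z^2 + 0.4*z + 7.81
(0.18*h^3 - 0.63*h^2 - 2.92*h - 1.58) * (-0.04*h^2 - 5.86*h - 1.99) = -0.0072*h^5 - 1.0296*h^4 + 3.4504*h^3 + 18.4281*h^2 + 15.0696*h + 3.1442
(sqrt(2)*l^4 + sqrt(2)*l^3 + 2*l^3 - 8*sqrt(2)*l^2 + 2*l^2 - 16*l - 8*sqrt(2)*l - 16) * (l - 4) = sqrt(2)*l^5 - 3*sqrt(2)*l^4 + 2*l^4 - 12*sqrt(2)*l^3 - 6*l^3 - 24*l^2 + 24*sqrt(2)*l^2 + 32*sqrt(2)*l + 48*l + 64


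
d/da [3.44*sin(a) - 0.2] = 3.44*cos(a)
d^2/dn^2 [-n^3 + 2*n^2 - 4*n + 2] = 4 - 6*n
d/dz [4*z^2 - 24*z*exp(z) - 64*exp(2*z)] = -24*z*exp(z) + 8*z - 128*exp(2*z) - 24*exp(z)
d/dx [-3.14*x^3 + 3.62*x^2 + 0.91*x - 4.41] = -9.42*x^2 + 7.24*x + 0.91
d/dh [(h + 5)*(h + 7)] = 2*h + 12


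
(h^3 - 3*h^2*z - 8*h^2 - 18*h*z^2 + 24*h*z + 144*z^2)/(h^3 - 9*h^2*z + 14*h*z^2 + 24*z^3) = (-h^2 - 3*h*z + 8*h + 24*z)/(-h^2 + 3*h*z + 4*z^2)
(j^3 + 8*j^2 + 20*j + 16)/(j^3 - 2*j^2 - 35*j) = (j^3 + 8*j^2 + 20*j + 16)/(j*(j^2 - 2*j - 35))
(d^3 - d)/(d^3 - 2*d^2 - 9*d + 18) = (d^3 - d)/(d^3 - 2*d^2 - 9*d + 18)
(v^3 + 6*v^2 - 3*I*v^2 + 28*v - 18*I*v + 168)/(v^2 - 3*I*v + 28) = v + 6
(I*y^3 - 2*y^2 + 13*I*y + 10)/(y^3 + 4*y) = (I*y^2 - 4*y + 5*I)/(y*(y + 2*I))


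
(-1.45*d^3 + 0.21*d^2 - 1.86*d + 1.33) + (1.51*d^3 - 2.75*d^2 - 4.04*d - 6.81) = 0.0600000000000001*d^3 - 2.54*d^2 - 5.9*d - 5.48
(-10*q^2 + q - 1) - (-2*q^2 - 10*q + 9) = -8*q^2 + 11*q - 10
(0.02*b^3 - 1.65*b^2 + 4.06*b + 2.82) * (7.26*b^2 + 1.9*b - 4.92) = 0.1452*b^5 - 11.941*b^4 + 26.2422*b^3 + 36.3052*b^2 - 14.6172*b - 13.8744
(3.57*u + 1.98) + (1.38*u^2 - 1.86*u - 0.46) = 1.38*u^2 + 1.71*u + 1.52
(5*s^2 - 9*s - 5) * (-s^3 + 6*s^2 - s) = -5*s^5 + 39*s^4 - 54*s^3 - 21*s^2 + 5*s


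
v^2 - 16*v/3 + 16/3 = (v - 4)*(v - 4/3)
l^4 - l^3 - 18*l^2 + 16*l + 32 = (l - 4)*(l - 2)*(l + 1)*(l + 4)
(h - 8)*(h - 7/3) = h^2 - 31*h/3 + 56/3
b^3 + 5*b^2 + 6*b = b*(b + 2)*(b + 3)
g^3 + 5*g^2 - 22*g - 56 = (g - 4)*(g + 2)*(g + 7)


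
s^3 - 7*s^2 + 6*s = s*(s - 6)*(s - 1)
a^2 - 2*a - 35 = (a - 7)*(a + 5)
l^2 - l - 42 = (l - 7)*(l + 6)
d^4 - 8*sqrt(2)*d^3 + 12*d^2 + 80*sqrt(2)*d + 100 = (d - 5*sqrt(2))^2*(d + sqrt(2))^2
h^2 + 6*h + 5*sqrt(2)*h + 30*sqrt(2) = (h + 6)*(h + 5*sqrt(2))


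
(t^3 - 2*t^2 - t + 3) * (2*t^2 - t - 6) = 2*t^5 - 5*t^4 - 6*t^3 + 19*t^2 + 3*t - 18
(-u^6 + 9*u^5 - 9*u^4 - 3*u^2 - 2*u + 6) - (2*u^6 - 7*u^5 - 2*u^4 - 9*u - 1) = -3*u^6 + 16*u^5 - 7*u^4 - 3*u^2 + 7*u + 7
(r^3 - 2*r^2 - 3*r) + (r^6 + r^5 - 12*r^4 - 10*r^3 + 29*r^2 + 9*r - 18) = r^6 + r^5 - 12*r^4 - 9*r^3 + 27*r^2 + 6*r - 18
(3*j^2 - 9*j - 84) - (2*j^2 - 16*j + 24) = j^2 + 7*j - 108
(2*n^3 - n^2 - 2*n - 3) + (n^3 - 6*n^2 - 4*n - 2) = 3*n^3 - 7*n^2 - 6*n - 5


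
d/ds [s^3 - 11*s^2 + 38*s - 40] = 3*s^2 - 22*s + 38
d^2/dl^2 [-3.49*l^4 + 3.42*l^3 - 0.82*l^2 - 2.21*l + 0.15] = -41.88*l^2 + 20.52*l - 1.64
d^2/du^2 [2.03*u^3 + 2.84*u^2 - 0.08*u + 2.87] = 12.18*u + 5.68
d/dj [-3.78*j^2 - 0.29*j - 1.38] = -7.56*j - 0.29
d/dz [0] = 0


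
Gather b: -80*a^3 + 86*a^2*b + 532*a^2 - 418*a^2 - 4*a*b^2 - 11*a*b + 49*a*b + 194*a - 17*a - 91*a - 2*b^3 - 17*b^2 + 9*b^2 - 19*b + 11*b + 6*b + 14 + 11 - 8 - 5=-80*a^3 + 114*a^2 + 86*a - 2*b^3 + b^2*(-4*a - 8) + b*(86*a^2 + 38*a - 2) + 12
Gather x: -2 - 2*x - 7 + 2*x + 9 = 0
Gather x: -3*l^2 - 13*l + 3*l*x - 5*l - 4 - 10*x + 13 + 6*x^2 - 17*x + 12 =-3*l^2 - 18*l + 6*x^2 + x*(3*l - 27) + 21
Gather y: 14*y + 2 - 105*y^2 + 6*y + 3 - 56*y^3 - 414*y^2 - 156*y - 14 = -56*y^3 - 519*y^2 - 136*y - 9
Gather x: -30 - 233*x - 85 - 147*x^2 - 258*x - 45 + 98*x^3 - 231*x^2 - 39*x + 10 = 98*x^3 - 378*x^2 - 530*x - 150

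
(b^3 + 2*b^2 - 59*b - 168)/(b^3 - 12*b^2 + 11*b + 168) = (b + 7)/(b - 7)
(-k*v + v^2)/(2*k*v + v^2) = (-k + v)/(2*k + v)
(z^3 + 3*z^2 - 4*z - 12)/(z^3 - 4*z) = (z + 3)/z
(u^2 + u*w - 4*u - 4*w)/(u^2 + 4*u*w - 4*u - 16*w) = (u + w)/(u + 4*w)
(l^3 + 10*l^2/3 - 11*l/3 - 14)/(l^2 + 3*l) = l + 1/3 - 14/(3*l)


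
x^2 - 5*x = x*(x - 5)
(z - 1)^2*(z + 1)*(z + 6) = z^4 + 5*z^3 - 7*z^2 - 5*z + 6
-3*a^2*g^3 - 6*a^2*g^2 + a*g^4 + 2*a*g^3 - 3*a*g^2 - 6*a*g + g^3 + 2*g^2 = g*(-3*a + g)*(g + 2)*(a*g + 1)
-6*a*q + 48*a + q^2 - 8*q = (-6*a + q)*(q - 8)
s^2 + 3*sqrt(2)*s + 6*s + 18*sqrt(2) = (s + 6)*(s + 3*sqrt(2))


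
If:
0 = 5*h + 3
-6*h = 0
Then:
No Solution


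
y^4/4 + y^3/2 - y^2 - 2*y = y*(y/4 + 1/2)*(y - 2)*(y + 2)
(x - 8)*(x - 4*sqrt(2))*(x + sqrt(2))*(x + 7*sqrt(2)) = x^4 - 8*x^3 + 4*sqrt(2)*x^3 - 50*x^2 - 32*sqrt(2)*x^2 - 56*sqrt(2)*x + 400*x + 448*sqrt(2)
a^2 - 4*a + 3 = (a - 3)*(a - 1)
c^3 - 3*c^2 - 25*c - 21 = (c - 7)*(c + 1)*(c + 3)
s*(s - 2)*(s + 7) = s^3 + 5*s^2 - 14*s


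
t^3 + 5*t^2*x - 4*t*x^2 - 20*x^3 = (t - 2*x)*(t + 2*x)*(t + 5*x)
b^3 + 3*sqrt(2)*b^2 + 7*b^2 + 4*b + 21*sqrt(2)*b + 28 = (b + 7)*(b + sqrt(2))*(b + 2*sqrt(2))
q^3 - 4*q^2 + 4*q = q*(q - 2)^2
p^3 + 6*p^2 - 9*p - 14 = (p - 2)*(p + 1)*(p + 7)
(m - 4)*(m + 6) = m^2 + 2*m - 24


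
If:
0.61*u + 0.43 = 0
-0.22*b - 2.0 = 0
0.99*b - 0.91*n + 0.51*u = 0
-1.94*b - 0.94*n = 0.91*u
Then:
No Solution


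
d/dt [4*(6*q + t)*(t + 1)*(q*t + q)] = 4*q*(t + 1)*(12*q + 3*t + 1)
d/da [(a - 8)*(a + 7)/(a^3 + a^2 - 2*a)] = (-a^4 + 2*a^3 + 167*a^2 + 112*a - 112)/(a^2*(a^4 + 2*a^3 - 3*a^2 - 4*a + 4))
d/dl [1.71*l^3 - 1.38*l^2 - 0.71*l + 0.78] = 5.13*l^2 - 2.76*l - 0.71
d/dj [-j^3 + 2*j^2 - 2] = j*(4 - 3*j)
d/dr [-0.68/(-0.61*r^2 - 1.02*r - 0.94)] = (-0.8296*r - 0.6936)/(0.61*r^2 + 1.02*r + 0.94)^2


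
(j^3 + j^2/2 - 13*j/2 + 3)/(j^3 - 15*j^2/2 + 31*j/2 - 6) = (j^2 + j - 6)/(j^2 - 7*j + 12)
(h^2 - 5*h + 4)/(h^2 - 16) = (h - 1)/(h + 4)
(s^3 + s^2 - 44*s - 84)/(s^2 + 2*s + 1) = (s^3 + s^2 - 44*s - 84)/(s^2 + 2*s + 1)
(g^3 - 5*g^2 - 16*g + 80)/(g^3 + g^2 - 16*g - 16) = (g - 5)/(g + 1)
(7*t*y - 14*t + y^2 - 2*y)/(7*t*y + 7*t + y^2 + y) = (y - 2)/(y + 1)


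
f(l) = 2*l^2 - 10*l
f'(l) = 4*l - 10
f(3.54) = -10.34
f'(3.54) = 4.16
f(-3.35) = 55.94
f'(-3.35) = -23.40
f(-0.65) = 7.34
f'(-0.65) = -12.60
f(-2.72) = 42.00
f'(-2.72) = -20.88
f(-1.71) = 22.95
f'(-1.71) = -16.84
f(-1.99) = 27.82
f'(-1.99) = -17.96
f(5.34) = 3.63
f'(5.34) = 11.36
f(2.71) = -12.41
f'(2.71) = 0.84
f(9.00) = 72.00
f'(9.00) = 26.00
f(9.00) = 72.00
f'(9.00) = 26.00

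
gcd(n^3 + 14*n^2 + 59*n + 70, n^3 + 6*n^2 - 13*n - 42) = n^2 + 9*n + 14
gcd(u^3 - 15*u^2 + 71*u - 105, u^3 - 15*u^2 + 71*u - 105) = u^3 - 15*u^2 + 71*u - 105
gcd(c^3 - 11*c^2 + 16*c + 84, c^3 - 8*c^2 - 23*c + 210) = c^2 - 13*c + 42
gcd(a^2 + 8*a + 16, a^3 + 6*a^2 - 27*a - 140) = a + 4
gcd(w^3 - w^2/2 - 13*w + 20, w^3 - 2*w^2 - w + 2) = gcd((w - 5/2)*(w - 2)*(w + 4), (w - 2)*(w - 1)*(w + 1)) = w - 2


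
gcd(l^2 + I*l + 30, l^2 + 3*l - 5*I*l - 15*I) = l - 5*I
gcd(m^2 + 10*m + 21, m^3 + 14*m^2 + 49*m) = m + 7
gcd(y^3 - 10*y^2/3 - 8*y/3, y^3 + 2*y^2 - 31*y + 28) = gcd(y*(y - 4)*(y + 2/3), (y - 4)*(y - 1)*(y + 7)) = y - 4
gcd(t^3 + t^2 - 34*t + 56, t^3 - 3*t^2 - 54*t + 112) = t^2 + 5*t - 14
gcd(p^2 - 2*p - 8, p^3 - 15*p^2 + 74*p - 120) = p - 4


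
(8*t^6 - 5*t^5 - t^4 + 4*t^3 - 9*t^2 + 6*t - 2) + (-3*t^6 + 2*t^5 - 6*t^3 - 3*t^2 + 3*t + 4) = 5*t^6 - 3*t^5 - t^4 - 2*t^3 - 12*t^2 + 9*t + 2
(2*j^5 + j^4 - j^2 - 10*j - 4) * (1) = 2*j^5 + j^4 - j^2 - 10*j - 4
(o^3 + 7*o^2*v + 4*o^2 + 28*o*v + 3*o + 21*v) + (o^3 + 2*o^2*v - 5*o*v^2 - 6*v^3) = 2*o^3 + 9*o^2*v + 4*o^2 - 5*o*v^2 + 28*o*v + 3*o - 6*v^3 + 21*v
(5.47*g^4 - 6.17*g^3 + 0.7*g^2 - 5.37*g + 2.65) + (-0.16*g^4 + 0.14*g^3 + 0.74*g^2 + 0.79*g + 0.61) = 5.31*g^4 - 6.03*g^3 + 1.44*g^2 - 4.58*g + 3.26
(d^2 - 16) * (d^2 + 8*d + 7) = d^4 + 8*d^3 - 9*d^2 - 128*d - 112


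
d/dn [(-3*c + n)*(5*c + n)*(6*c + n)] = -3*c^2 + 16*c*n + 3*n^2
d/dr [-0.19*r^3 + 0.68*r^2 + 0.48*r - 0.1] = -0.57*r^2 + 1.36*r + 0.48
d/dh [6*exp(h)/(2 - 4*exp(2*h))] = (6*exp(2*h) + 3)*exp(h)/(2*exp(2*h) - 1)^2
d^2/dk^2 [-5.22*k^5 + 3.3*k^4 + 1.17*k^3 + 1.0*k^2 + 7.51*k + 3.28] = -104.4*k^3 + 39.6*k^2 + 7.02*k + 2.0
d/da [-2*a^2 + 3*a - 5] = 3 - 4*a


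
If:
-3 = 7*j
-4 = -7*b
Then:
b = 4/7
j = -3/7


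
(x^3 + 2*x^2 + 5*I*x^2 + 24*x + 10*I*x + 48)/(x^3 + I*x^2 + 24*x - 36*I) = (x^2 + x*(2 + 8*I) + 16*I)/(x^2 + 4*I*x + 12)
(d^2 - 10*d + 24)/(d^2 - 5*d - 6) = (d - 4)/(d + 1)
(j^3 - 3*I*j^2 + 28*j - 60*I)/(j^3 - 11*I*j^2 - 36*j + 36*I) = (j + 5*I)/(j - 3*I)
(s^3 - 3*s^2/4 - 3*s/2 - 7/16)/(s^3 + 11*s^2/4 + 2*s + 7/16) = (4*s - 7)/(4*s + 7)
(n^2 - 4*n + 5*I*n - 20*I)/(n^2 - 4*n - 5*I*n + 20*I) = (n + 5*I)/(n - 5*I)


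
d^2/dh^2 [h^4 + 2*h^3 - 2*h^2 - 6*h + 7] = 12*h^2 + 12*h - 4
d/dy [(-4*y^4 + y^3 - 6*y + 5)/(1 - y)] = (12*y^4 - 18*y^3 + 3*y^2 - 1)/(y^2 - 2*y + 1)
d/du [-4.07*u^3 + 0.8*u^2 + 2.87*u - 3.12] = -12.21*u^2 + 1.6*u + 2.87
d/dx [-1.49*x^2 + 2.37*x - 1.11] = 2.37 - 2.98*x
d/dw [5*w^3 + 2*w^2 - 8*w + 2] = 15*w^2 + 4*w - 8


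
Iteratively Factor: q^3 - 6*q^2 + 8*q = (q)*(q^2 - 6*q + 8) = q*(q - 4)*(q - 2)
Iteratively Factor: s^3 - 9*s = (s - 3)*(s^2 + 3*s) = (s - 3)*(s + 3)*(s)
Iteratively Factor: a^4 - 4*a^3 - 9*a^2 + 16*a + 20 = (a + 1)*(a^3 - 5*a^2 - 4*a + 20) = (a - 5)*(a + 1)*(a^2 - 4) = (a - 5)*(a - 2)*(a + 1)*(a + 2)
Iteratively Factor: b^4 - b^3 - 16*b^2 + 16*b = (b - 4)*(b^3 + 3*b^2 - 4*b) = (b - 4)*(b - 1)*(b^2 + 4*b) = (b - 4)*(b - 1)*(b + 4)*(b)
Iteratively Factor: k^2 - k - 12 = (k - 4)*(k + 3)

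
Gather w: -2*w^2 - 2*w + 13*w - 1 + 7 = -2*w^2 + 11*w + 6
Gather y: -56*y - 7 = -56*y - 7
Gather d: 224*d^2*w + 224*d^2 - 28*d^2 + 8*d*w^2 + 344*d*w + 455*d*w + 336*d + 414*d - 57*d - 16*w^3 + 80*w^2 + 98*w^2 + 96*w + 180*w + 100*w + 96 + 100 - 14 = d^2*(224*w + 196) + d*(8*w^2 + 799*w + 693) - 16*w^3 + 178*w^2 + 376*w + 182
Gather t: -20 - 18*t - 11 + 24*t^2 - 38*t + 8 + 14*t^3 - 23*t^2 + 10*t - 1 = 14*t^3 + t^2 - 46*t - 24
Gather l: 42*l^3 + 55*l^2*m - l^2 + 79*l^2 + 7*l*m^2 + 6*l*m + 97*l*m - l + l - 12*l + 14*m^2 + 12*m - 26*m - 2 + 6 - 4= 42*l^3 + l^2*(55*m + 78) + l*(7*m^2 + 103*m - 12) + 14*m^2 - 14*m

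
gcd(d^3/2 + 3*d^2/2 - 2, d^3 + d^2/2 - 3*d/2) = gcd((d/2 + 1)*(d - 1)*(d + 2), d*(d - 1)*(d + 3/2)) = d - 1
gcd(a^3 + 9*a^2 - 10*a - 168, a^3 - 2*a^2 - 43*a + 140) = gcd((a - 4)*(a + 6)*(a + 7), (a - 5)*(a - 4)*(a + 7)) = a^2 + 3*a - 28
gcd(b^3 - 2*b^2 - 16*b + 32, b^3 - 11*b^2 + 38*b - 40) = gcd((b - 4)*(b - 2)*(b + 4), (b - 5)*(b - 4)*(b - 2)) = b^2 - 6*b + 8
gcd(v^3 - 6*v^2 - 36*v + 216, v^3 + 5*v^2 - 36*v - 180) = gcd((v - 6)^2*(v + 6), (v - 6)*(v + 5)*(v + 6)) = v^2 - 36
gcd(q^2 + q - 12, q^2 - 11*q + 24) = q - 3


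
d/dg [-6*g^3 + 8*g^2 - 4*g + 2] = -18*g^2 + 16*g - 4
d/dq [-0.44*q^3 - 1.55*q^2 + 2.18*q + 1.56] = -1.32*q^2 - 3.1*q + 2.18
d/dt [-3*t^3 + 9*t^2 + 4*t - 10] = -9*t^2 + 18*t + 4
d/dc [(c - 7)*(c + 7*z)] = 2*c + 7*z - 7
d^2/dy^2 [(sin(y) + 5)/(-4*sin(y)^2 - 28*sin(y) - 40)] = (sin(y)^2 - 2*sin(y) - 2)/(4*(sin(y) + 2)^3)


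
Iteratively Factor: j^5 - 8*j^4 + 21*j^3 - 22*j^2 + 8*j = (j - 4)*(j^4 - 4*j^3 + 5*j^2 - 2*j) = (j - 4)*(j - 1)*(j^3 - 3*j^2 + 2*j) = (j - 4)*(j - 1)^2*(j^2 - 2*j) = (j - 4)*(j - 2)*(j - 1)^2*(j)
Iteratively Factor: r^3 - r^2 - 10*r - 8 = (r + 2)*(r^2 - 3*r - 4) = (r - 4)*(r + 2)*(r + 1)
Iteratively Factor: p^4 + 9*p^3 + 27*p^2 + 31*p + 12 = (p + 3)*(p^3 + 6*p^2 + 9*p + 4) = (p + 1)*(p + 3)*(p^2 + 5*p + 4) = (p + 1)*(p + 3)*(p + 4)*(p + 1)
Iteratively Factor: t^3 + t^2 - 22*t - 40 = (t - 5)*(t^2 + 6*t + 8) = (t - 5)*(t + 2)*(t + 4)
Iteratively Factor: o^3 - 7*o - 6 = (o + 1)*(o^2 - o - 6) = (o + 1)*(o + 2)*(o - 3)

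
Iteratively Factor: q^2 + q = (q)*(q + 1)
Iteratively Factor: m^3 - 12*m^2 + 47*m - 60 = (m - 5)*(m^2 - 7*m + 12) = (m - 5)*(m - 3)*(m - 4)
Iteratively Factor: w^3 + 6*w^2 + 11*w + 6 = (w + 3)*(w^2 + 3*w + 2) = (w + 2)*(w + 3)*(w + 1)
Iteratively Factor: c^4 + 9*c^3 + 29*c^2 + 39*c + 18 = (c + 1)*(c^3 + 8*c^2 + 21*c + 18) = (c + 1)*(c + 2)*(c^2 + 6*c + 9) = (c + 1)*(c + 2)*(c + 3)*(c + 3)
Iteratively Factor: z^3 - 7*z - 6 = (z + 2)*(z^2 - 2*z - 3) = (z + 1)*(z + 2)*(z - 3)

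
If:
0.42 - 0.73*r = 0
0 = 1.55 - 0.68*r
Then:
No Solution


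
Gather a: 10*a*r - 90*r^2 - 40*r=10*a*r - 90*r^2 - 40*r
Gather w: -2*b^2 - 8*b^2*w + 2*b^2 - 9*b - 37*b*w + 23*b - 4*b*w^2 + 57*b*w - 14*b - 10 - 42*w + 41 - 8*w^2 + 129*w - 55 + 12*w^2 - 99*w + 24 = w^2*(4 - 4*b) + w*(-8*b^2 + 20*b - 12)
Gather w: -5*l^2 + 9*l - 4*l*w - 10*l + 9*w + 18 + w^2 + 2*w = -5*l^2 - l + w^2 + w*(11 - 4*l) + 18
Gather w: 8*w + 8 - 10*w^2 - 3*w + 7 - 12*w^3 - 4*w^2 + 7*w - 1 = -12*w^3 - 14*w^2 + 12*w + 14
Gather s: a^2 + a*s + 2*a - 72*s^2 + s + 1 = a^2 + 2*a - 72*s^2 + s*(a + 1) + 1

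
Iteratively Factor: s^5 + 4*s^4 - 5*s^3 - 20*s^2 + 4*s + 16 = (s - 1)*(s^4 + 5*s^3 - 20*s - 16) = (s - 1)*(s + 2)*(s^3 + 3*s^2 - 6*s - 8) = (s - 1)*(s + 1)*(s + 2)*(s^2 + 2*s - 8) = (s - 1)*(s + 1)*(s + 2)*(s + 4)*(s - 2)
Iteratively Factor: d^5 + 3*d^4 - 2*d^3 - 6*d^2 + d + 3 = (d + 1)*(d^4 + 2*d^3 - 4*d^2 - 2*d + 3) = (d + 1)^2*(d^3 + d^2 - 5*d + 3) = (d - 1)*(d + 1)^2*(d^2 + 2*d - 3) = (d - 1)^2*(d + 1)^2*(d + 3)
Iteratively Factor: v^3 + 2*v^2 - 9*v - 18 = (v - 3)*(v^2 + 5*v + 6) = (v - 3)*(v + 3)*(v + 2)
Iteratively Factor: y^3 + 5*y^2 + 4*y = (y + 1)*(y^2 + 4*y) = (y + 1)*(y + 4)*(y)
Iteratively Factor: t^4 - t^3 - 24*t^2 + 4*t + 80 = (t + 2)*(t^3 - 3*t^2 - 18*t + 40) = (t + 2)*(t + 4)*(t^2 - 7*t + 10) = (t - 2)*(t + 2)*(t + 4)*(t - 5)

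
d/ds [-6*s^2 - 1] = -12*s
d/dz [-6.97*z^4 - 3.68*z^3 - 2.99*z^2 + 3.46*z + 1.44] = -27.88*z^3 - 11.04*z^2 - 5.98*z + 3.46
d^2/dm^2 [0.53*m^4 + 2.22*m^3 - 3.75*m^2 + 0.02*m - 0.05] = 6.36*m^2 + 13.32*m - 7.5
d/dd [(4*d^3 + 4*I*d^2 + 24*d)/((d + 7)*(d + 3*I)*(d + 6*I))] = (d^2*(28 + 32*I) + 336*I*d + 336)/(d^4 + d^3*(14 + 12*I) + d^2*(13 + 168*I) + d*(-504 + 588*I) - 1764)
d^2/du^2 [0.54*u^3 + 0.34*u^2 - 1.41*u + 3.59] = 3.24*u + 0.68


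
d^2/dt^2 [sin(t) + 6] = -sin(t)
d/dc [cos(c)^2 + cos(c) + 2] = -sin(c) - sin(2*c)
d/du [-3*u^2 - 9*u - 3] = -6*u - 9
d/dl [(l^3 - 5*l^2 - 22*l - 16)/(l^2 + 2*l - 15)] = (l^4 + 4*l^3 - 33*l^2 + 182*l + 362)/(l^4 + 4*l^3 - 26*l^2 - 60*l + 225)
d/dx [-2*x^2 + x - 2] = 1 - 4*x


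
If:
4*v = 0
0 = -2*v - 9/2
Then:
No Solution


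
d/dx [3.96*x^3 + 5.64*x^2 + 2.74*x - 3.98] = 11.88*x^2 + 11.28*x + 2.74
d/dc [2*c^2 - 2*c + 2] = 4*c - 2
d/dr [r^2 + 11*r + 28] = 2*r + 11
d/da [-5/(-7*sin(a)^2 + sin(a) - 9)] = 5*(1 - 14*sin(a))*cos(a)/(7*sin(a)^2 - sin(a) + 9)^2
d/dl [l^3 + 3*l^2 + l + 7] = 3*l^2 + 6*l + 1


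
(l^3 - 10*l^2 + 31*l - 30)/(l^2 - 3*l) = l - 7 + 10/l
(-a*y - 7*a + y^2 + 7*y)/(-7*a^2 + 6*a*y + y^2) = (y + 7)/(7*a + y)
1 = 1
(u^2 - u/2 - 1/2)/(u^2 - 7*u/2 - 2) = (u - 1)/(u - 4)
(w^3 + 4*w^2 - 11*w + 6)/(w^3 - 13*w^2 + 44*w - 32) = (w^2 + 5*w - 6)/(w^2 - 12*w + 32)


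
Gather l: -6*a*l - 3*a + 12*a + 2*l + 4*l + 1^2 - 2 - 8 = 9*a + l*(6 - 6*a) - 9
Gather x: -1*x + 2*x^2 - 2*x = 2*x^2 - 3*x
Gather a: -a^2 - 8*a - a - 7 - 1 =-a^2 - 9*a - 8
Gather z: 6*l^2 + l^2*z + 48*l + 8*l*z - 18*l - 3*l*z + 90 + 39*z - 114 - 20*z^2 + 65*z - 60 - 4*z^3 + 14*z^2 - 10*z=6*l^2 + 30*l - 4*z^3 - 6*z^2 + z*(l^2 + 5*l + 94) - 84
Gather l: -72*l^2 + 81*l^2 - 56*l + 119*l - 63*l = 9*l^2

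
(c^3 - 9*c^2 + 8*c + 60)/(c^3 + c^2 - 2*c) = (c^2 - 11*c + 30)/(c*(c - 1))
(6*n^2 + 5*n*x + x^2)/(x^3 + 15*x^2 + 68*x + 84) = (6*n^2 + 5*n*x + x^2)/(x^3 + 15*x^2 + 68*x + 84)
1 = 1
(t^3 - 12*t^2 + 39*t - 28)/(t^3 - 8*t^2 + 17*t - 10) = (t^2 - 11*t + 28)/(t^2 - 7*t + 10)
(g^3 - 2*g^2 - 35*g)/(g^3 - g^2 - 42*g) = (g + 5)/(g + 6)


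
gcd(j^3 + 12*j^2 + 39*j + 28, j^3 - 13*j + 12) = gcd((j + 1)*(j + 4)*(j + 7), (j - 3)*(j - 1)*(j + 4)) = j + 4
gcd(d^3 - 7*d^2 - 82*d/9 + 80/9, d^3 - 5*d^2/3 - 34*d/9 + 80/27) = d^2 + d - 10/9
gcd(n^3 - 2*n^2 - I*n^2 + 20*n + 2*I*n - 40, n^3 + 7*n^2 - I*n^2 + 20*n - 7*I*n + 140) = n^2 - I*n + 20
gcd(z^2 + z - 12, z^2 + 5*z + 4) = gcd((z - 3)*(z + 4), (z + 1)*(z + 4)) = z + 4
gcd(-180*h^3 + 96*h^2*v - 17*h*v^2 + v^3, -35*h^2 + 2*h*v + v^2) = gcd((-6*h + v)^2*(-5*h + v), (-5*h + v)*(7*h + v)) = -5*h + v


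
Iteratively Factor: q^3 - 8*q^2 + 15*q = (q)*(q^2 - 8*q + 15) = q*(q - 5)*(q - 3)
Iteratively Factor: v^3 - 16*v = (v)*(v^2 - 16) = v*(v - 4)*(v + 4)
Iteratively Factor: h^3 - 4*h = (h + 2)*(h^2 - 2*h) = h*(h + 2)*(h - 2)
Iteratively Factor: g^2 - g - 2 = (g + 1)*(g - 2)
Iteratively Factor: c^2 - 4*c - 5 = (c + 1)*(c - 5)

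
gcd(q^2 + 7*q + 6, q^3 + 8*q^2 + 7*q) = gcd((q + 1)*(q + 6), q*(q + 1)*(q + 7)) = q + 1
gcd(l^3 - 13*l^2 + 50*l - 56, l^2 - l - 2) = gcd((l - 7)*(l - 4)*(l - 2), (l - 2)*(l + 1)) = l - 2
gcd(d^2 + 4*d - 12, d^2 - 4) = d - 2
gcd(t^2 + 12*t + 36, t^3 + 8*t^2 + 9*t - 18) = t + 6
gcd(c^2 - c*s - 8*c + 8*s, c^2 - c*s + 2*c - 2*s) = -c + s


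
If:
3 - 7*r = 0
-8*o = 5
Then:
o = -5/8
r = 3/7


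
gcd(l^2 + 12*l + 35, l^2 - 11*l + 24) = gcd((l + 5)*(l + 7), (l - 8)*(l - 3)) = 1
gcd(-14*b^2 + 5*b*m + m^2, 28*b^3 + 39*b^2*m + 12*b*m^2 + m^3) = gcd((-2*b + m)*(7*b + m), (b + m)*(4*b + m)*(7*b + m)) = 7*b + m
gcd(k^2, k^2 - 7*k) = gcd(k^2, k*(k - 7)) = k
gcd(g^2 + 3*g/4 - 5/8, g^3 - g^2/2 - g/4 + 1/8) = g - 1/2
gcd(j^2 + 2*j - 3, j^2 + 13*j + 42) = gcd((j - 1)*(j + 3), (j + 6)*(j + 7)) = 1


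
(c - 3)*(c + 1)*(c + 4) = c^3 + 2*c^2 - 11*c - 12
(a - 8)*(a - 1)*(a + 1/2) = a^3 - 17*a^2/2 + 7*a/2 + 4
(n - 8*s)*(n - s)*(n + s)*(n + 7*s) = n^4 - n^3*s - 57*n^2*s^2 + n*s^3 + 56*s^4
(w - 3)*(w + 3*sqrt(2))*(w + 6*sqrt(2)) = w^3 - 3*w^2 + 9*sqrt(2)*w^2 - 27*sqrt(2)*w + 36*w - 108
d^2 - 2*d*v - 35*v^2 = (d - 7*v)*(d + 5*v)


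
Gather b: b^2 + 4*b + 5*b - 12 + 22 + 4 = b^2 + 9*b + 14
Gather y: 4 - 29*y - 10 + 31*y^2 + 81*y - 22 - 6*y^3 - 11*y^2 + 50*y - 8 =-6*y^3 + 20*y^2 + 102*y - 36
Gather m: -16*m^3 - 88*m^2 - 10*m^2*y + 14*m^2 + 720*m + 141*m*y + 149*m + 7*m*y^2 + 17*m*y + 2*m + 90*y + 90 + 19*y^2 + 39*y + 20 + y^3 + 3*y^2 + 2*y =-16*m^3 + m^2*(-10*y - 74) + m*(7*y^2 + 158*y + 871) + y^3 + 22*y^2 + 131*y + 110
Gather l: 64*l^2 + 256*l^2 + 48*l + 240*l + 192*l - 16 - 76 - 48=320*l^2 + 480*l - 140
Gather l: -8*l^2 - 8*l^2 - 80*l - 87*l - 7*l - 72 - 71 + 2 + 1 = -16*l^2 - 174*l - 140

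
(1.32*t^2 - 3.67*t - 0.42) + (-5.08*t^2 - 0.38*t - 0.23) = -3.76*t^2 - 4.05*t - 0.65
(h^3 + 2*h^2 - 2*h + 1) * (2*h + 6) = 2*h^4 + 10*h^3 + 8*h^2 - 10*h + 6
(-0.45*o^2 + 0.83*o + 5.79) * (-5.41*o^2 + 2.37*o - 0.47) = 2.4345*o^4 - 5.5568*o^3 - 29.1453*o^2 + 13.3322*o - 2.7213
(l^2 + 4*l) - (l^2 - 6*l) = 10*l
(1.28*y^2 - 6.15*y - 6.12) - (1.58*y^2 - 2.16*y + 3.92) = -0.3*y^2 - 3.99*y - 10.04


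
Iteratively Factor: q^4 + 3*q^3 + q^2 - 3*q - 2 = (q + 2)*(q^3 + q^2 - q - 1) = (q + 1)*(q + 2)*(q^2 - 1) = (q - 1)*(q + 1)*(q + 2)*(q + 1)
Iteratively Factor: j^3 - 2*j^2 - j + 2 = (j - 1)*(j^2 - j - 2) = (j - 2)*(j - 1)*(j + 1)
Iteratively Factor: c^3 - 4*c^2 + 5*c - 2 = (c - 1)*(c^2 - 3*c + 2) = (c - 2)*(c - 1)*(c - 1)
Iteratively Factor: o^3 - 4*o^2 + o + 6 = (o - 3)*(o^2 - o - 2) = (o - 3)*(o - 2)*(o + 1)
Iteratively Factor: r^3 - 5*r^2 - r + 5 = (r + 1)*(r^2 - 6*r + 5) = (r - 1)*(r + 1)*(r - 5)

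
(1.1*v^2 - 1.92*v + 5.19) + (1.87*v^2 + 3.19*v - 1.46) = 2.97*v^2 + 1.27*v + 3.73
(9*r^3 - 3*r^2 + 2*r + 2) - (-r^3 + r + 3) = 10*r^3 - 3*r^2 + r - 1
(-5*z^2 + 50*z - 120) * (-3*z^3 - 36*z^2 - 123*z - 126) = 15*z^5 + 30*z^4 - 825*z^3 - 1200*z^2 + 8460*z + 15120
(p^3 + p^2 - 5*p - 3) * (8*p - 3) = 8*p^4 + 5*p^3 - 43*p^2 - 9*p + 9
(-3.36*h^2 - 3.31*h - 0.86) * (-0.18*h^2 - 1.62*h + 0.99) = 0.6048*h^4 + 6.039*h^3 + 2.1906*h^2 - 1.8837*h - 0.8514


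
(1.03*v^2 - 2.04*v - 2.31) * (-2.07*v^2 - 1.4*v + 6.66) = -2.1321*v^4 + 2.7808*v^3 + 14.4975*v^2 - 10.3524*v - 15.3846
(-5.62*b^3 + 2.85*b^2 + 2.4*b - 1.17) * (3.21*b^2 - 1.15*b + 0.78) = -18.0402*b^5 + 15.6115*b^4 + 0.0428999999999995*b^3 - 4.2927*b^2 + 3.2175*b - 0.9126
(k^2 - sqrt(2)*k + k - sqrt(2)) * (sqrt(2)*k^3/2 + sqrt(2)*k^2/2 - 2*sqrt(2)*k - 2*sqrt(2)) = sqrt(2)*k^5/2 - k^4 + sqrt(2)*k^4 - 3*sqrt(2)*k^3/2 - 2*k^3 - 4*sqrt(2)*k^2 + 3*k^2 - 2*sqrt(2)*k + 8*k + 4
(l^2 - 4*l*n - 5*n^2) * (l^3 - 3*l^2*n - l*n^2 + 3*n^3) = l^5 - 7*l^4*n + 6*l^3*n^2 + 22*l^2*n^3 - 7*l*n^4 - 15*n^5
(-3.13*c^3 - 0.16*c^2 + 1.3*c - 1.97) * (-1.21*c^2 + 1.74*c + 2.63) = 3.7873*c^5 - 5.2526*c^4 - 10.0833*c^3 + 4.2249*c^2 - 0.00879999999999992*c - 5.1811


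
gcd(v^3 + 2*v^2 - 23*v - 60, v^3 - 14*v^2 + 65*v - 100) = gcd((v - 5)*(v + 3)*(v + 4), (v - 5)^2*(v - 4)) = v - 5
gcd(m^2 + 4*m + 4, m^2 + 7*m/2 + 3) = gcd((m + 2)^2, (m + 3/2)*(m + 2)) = m + 2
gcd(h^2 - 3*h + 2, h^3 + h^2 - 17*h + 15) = h - 1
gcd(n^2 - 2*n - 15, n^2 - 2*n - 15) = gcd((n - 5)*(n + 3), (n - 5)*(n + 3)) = n^2 - 2*n - 15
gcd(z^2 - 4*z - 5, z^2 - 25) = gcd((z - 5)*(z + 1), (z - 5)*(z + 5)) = z - 5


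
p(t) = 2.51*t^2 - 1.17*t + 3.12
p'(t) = 5.02*t - 1.17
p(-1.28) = 8.73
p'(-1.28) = -7.60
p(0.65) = 3.42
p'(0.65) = 2.09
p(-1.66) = 11.98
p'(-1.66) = -9.50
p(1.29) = 5.79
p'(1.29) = 5.31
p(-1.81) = 13.46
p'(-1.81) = -10.26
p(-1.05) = 7.12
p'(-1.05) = -6.44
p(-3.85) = 44.83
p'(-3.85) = -20.50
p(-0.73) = 5.31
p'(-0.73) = -4.83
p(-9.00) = 216.96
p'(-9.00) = -46.35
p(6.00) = 86.46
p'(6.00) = 28.95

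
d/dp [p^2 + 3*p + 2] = 2*p + 3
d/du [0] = 0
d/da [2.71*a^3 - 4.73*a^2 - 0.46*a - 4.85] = 8.13*a^2 - 9.46*a - 0.46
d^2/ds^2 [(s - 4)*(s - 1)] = 2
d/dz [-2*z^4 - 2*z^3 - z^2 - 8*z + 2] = -8*z^3 - 6*z^2 - 2*z - 8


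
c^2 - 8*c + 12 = (c - 6)*(c - 2)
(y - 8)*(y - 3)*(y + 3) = y^3 - 8*y^2 - 9*y + 72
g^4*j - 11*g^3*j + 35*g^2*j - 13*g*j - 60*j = (g - 5)*(g - 4)*(g - 3)*(g*j + j)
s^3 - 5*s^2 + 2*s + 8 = (s - 4)*(s - 2)*(s + 1)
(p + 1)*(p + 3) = p^2 + 4*p + 3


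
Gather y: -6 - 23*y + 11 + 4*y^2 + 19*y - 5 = 4*y^2 - 4*y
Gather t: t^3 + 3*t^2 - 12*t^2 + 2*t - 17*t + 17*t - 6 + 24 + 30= t^3 - 9*t^2 + 2*t + 48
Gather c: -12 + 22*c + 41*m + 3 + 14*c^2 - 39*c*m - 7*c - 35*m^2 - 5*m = 14*c^2 + c*(15 - 39*m) - 35*m^2 + 36*m - 9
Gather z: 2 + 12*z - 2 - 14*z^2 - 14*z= -14*z^2 - 2*z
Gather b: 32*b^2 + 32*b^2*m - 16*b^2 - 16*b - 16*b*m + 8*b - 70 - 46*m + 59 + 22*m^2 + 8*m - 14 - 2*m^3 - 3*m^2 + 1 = b^2*(32*m + 16) + b*(-16*m - 8) - 2*m^3 + 19*m^2 - 38*m - 24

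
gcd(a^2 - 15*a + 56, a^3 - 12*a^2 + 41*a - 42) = a - 7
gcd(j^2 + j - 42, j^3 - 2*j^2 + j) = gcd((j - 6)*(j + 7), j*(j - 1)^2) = 1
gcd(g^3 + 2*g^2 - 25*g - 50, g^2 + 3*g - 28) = 1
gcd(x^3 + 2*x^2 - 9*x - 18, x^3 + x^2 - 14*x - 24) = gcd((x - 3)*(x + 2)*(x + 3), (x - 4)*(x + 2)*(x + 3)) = x^2 + 5*x + 6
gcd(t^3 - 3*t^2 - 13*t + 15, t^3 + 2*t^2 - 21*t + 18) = t - 1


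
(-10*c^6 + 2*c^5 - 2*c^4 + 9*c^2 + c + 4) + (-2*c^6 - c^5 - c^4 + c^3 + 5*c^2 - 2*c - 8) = -12*c^6 + c^5 - 3*c^4 + c^3 + 14*c^2 - c - 4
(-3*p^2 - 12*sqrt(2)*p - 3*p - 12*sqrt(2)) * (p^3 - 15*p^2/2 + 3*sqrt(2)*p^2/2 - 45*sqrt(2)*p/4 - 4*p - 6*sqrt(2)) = -3*p^5 - 33*sqrt(2)*p^4/2 + 39*p^4/2 - 3*p^3/2 + 429*sqrt(2)*p^3/4 + 246*p^2 + 759*sqrt(2)*p^2/4 + 66*sqrt(2)*p + 414*p + 144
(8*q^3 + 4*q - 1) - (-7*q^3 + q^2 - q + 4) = 15*q^3 - q^2 + 5*q - 5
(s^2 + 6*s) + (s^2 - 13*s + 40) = 2*s^2 - 7*s + 40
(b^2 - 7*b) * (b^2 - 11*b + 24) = b^4 - 18*b^3 + 101*b^2 - 168*b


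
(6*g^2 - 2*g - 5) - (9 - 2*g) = 6*g^2 - 14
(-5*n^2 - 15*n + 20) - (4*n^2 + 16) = -9*n^2 - 15*n + 4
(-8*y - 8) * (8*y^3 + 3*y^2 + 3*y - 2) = -64*y^4 - 88*y^3 - 48*y^2 - 8*y + 16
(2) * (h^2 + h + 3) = 2*h^2 + 2*h + 6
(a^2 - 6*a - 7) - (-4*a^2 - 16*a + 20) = 5*a^2 + 10*a - 27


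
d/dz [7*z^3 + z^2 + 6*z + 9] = 21*z^2 + 2*z + 6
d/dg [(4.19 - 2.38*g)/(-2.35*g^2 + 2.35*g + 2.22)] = (-5.593*g^2 + 19.693*g - 15.1301)/(5.5225*g^4 - 11.045*g^3 - 4.9115*g^2 + 10.434*g + 4.9284)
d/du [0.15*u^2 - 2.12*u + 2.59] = 0.3*u - 2.12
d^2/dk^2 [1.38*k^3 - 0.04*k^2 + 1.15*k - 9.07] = 8.28*k - 0.08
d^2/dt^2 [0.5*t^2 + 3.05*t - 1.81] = 1.00000000000000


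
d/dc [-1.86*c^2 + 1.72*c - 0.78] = 1.72 - 3.72*c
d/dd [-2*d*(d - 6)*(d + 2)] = -6*d^2 + 16*d + 24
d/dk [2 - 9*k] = -9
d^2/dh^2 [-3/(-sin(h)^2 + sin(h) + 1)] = 3*(4*sin(h)^4 - 3*sin(h)^3 - sin(h)^2 + 5*sin(h) - 4)/(sin(h) + cos(h)^2)^3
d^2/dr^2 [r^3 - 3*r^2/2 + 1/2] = 6*r - 3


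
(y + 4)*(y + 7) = y^2 + 11*y + 28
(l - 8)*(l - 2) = l^2 - 10*l + 16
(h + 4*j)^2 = h^2 + 8*h*j + 16*j^2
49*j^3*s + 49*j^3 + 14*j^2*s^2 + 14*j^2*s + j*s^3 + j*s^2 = (7*j + s)^2*(j*s + j)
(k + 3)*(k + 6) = k^2 + 9*k + 18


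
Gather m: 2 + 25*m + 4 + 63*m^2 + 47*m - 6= 63*m^2 + 72*m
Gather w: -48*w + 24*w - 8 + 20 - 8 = 4 - 24*w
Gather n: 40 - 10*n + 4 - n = 44 - 11*n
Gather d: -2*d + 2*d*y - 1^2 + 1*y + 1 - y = d*(2*y - 2)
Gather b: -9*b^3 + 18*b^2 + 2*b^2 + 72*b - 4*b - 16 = -9*b^3 + 20*b^2 + 68*b - 16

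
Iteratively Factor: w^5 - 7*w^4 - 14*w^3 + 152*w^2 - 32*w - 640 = (w + 2)*(w^4 - 9*w^3 + 4*w^2 + 144*w - 320) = (w - 5)*(w + 2)*(w^3 - 4*w^2 - 16*w + 64) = (w - 5)*(w + 2)*(w + 4)*(w^2 - 8*w + 16) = (w - 5)*(w - 4)*(w + 2)*(w + 4)*(w - 4)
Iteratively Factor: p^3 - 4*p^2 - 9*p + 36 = (p - 3)*(p^2 - p - 12) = (p - 3)*(p + 3)*(p - 4)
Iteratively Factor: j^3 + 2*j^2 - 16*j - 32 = (j + 4)*(j^2 - 2*j - 8) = (j - 4)*(j + 4)*(j + 2)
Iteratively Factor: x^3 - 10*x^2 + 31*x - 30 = (x - 5)*(x^2 - 5*x + 6) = (x - 5)*(x - 2)*(x - 3)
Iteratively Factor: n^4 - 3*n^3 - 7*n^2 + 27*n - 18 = (n - 2)*(n^3 - n^2 - 9*n + 9) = (n - 2)*(n - 1)*(n^2 - 9) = (n - 2)*(n - 1)*(n + 3)*(n - 3)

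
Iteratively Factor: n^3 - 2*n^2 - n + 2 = (n + 1)*(n^2 - 3*n + 2) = (n - 2)*(n + 1)*(n - 1)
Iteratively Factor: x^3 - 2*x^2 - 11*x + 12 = (x + 3)*(x^2 - 5*x + 4) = (x - 4)*(x + 3)*(x - 1)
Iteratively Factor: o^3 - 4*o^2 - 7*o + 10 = (o - 5)*(o^2 + o - 2) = (o - 5)*(o + 2)*(o - 1)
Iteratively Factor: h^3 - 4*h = (h + 2)*(h^2 - 2*h) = h*(h + 2)*(h - 2)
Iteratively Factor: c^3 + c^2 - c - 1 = (c + 1)*(c^2 - 1) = (c + 1)^2*(c - 1)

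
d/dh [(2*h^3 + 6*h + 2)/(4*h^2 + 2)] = (2*h^4 - 3*h^2 - 4*h + 3)/(4*h^4 + 4*h^2 + 1)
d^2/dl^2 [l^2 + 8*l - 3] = 2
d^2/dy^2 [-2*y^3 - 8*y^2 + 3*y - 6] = -12*y - 16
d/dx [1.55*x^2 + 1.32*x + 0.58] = 3.1*x + 1.32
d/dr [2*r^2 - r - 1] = 4*r - 1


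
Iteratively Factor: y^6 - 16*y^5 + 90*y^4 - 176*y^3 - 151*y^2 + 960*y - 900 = (y - 2)*(y^5 - 14*y^4 + 62*y^3 - 52*y^2 - 255*y + 450) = (y - 3)*(y - 2)*(y^4 - 11*y^3 + 29*y^2 + 35*y - 150) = (y - 3)^2*(y - 2)*(y^3 - 8*y^2 + 5*y + 50) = (y - 3)^2*(y - 2)*(y + 2)*(y^2 - 10*y + 25) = (y - 5)*(y - 3)^2*(y - 2)*(y + 2)*(y - 5)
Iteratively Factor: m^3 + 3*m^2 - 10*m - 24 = (m + 4)*(m^2 - m - 6) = (m - 3)*(m + 4)*(m + 2)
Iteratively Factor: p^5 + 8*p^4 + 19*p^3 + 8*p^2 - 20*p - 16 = (p + 4)*(p^4 + 4*p^3 + 3*p^2 - 4*p - 4) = (p + 2)*(p + 4)*(p^3 + 2*p^2 - p - 2) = (p + 2)^2*(p + 4)*(p^2 - 1) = (p + 1)*(p + 2)^2*(p + 4)*(p - 1)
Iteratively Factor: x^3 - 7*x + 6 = (x - 2)*(x^2 + 2*x - 3) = (x - 2)*(x - 1)*(x + 3)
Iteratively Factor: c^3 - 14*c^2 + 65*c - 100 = (c - 5)*(c^2 - 9*c + 20) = (c - 5)^2*(c - 4)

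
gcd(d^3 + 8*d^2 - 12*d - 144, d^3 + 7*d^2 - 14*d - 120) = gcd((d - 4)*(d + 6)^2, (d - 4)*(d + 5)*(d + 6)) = d^2 + 2*d - 24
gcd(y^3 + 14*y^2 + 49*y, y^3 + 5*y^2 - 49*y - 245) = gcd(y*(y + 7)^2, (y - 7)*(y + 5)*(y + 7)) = y + 7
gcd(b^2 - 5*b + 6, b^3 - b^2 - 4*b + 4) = b - 2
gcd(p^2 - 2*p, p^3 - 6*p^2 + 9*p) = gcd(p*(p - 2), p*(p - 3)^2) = p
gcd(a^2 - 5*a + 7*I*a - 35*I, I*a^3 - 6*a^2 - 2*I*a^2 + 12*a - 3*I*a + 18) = 1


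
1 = 1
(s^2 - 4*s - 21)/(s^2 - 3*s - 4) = (-s^2 + 4*s + 21)/(-s^2 + 3*s + 4)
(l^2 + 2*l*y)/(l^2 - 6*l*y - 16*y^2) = l/(l - 8*y)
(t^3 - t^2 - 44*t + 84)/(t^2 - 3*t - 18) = (t^2 + 5*t - 14)/(t + 3)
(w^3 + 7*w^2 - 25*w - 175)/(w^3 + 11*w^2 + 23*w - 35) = (w - 5)/(w - 1)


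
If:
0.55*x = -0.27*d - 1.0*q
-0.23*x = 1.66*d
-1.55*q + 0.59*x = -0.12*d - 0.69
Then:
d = 0.07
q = 0.26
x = -0.50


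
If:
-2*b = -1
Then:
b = 1/2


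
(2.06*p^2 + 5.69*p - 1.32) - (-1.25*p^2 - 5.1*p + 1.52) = 3.31*p^2 + 10.79*p - 2.84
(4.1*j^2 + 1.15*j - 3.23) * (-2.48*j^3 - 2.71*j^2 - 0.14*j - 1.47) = -10.168*j^5 - 13.963*j^4 + 4.3199*j^3 + 2.5653*j^2 - 1.2383*j + 4.7481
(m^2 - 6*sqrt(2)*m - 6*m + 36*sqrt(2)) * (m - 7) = m^3 - 13*m^2 - 6*sqrt(2)*m^2 + 42*m + 78*sqrt(2)*m - 252*sqrt(2)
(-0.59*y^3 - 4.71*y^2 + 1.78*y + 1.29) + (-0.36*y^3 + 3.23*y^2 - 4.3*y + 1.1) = -0.95*y^3 - 1.48*y^2 - 2.52*y + 2.39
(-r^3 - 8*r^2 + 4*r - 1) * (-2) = 2*r^3 + 16*r^2 - 8*r + 2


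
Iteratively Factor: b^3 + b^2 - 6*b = (b - 2)*(b^2 + 3*b) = (b - 2)*(b + 3)*(b)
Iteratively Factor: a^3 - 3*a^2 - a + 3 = (a - 3)*(a^2 - 1) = (a - 3)*(a - 1)*(a + 1)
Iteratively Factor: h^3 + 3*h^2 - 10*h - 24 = (h + 4)*(h^2 - h - 6) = (h + 2)*(h + 4)*(h - 3)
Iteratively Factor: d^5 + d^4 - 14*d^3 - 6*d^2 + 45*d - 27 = (d - 1)*(d^4 + 2*d^3 - 12*d^2 - 18*d + 27) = (d - 1)*(d + 3)*(d^3 - d^2 - 9*d + 9) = (d - 1)*(d + 3)^2*(d^2 - 4*d + 3) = (d - 1)^2*(d + 3)^2*(d - 3)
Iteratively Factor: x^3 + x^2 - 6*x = (x)*(x^2 + x - 6) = x*(x + 3)*(x - 2)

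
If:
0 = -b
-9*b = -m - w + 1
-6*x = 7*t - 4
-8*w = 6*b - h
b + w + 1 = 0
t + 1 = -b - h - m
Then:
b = 0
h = -8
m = 2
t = 5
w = -1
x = -31/6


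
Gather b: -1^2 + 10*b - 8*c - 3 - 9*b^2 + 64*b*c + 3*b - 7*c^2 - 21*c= -9*b^2 + b*(64*c + 13) - 7*c^2 - 29*c - 4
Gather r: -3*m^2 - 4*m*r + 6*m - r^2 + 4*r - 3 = -3*m^2 + 6*m - r^2 + r*(4 - 4*m) - 3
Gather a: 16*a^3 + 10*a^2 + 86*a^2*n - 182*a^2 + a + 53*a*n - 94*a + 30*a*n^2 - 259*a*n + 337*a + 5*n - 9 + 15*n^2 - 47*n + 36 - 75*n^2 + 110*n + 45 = 16*a^3 + a^2*(86*n - 172) + a*(30*n^2 - 206*n + 244) - 60*n^2 + 68*n + 72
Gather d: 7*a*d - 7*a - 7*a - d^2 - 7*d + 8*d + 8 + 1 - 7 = -14*a - d^2 + d*(7*a + 1) + 2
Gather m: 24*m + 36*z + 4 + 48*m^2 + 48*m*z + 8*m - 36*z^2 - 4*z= 48*m^2 + m*(48*z + 32) - 36*z^2 + 32*z + 4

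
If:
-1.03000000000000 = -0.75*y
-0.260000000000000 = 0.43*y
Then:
No Solution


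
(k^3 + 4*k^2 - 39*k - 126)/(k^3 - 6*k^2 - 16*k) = (-k^3 - 4*k^2 + 39*k + 126)/(k*(-k^2 + 6*k + 16))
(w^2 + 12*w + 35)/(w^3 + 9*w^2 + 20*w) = (w + 7)/(w*(w + 4))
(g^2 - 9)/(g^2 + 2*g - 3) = (g - 3)/(g - 1)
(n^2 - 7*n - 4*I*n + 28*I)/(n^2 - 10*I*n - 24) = (n - 7)/(n - 6*I)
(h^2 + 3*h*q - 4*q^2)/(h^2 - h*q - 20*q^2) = (-h + q)/(-h + 5*q)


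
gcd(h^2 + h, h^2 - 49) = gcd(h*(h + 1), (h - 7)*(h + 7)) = 1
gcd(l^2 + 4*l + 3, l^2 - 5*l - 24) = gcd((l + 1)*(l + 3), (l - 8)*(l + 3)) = l + 3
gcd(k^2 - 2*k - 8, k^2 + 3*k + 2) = k + 2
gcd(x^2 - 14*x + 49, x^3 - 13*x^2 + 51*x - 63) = x - 7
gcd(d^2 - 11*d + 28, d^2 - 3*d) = 1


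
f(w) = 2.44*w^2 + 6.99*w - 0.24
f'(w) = 4.88*w + 6.99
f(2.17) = 26.42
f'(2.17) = 17.58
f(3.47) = 53.40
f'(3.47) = 23.92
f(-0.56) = -3.39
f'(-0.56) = 4.26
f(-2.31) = -3.37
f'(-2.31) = -4.28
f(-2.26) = -3.57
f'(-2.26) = -4.04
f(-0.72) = -4.01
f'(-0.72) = 3.48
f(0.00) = -0.24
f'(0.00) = 6.99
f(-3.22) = 2.55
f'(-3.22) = -8.72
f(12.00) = 435.00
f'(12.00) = 65.55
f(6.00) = 129.54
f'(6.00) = 36.27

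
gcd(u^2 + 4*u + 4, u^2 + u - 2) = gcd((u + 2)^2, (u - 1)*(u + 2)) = u + 2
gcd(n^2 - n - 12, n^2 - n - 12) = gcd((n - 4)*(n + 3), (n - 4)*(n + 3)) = n^2 - n - 12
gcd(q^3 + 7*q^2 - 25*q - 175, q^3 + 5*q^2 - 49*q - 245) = q^2 + 12*q + 35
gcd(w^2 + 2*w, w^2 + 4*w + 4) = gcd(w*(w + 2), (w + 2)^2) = w + 2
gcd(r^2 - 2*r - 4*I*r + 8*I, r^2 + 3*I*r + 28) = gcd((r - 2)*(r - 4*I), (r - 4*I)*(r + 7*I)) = r - 4*I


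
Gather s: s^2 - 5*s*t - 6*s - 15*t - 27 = s^2 + s*(-5*t - 6) - 15*t - 27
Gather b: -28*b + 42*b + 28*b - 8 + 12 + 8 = 42*b + 12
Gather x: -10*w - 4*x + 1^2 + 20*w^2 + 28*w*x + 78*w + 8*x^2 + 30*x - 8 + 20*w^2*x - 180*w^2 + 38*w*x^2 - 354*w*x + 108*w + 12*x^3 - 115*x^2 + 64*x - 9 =-160*w^2 + 176*w + 12*x^3 + x^2*(38*w - 107) + x*(20*w^2 - 326*w + 90) - 16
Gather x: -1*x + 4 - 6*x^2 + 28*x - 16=-6*x^2 + 27*x - 12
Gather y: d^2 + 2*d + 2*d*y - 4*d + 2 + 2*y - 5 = d^2 - 2*d + y*(2*d + 2) - 3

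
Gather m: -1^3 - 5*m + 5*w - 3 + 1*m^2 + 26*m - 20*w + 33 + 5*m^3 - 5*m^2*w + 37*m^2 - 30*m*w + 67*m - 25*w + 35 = 5*m^3 + m^2*(38 - 5*w) + m*(88 - 30*w) - 40*w + 64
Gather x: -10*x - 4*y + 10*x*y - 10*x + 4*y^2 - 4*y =x*(10*y - 20) + 4*y^2 - 8*y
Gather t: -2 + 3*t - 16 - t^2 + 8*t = -t^2 + 11*t - 18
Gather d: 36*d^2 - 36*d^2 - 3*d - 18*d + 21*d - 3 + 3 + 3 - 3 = 0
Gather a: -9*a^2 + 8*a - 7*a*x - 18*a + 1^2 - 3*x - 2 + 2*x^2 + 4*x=-9*a^2 + a*(-7*x - 10) + 2*x^2 + x - 1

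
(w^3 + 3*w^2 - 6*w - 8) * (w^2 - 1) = w^5 + 3*w^4 - 7*w^3 - 11*w^2 + 6*w + 8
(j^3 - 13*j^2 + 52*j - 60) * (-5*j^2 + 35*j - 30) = -5*j^5 + 100*j^4 - 745*j^3 + 2510*j^2 - 3660*j + 1800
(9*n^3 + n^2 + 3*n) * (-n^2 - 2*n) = -9*n^5 - 19*n^4 - 5*n^3 - 6*n^2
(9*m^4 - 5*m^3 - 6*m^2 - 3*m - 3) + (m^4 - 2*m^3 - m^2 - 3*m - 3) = 10*m^4 - 7*m^3 - 7*m^2 - 6*m - 6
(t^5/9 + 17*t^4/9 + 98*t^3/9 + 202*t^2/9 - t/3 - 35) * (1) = t^5/9 + 17*t^4/9 + 98*t^3/9 + 202*t^2/9 - t/3 - 35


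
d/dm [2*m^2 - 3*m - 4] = 4*m - 3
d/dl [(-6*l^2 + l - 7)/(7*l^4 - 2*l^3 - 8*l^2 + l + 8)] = (84*l^5 - 33*l^4 + 200*l^3 - 40*l^2 - 208*l + 15)/(49*l^8 - 28*l^7 - 108*l^6 + 46*l^5 + 172*l^4 - 48*l^3 - 127*l^2 + 16*l + 64)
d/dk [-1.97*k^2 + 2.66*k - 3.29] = 2.66 - 3.94*k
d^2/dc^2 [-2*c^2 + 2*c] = -4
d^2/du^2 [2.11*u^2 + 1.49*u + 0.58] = 4.22000000000000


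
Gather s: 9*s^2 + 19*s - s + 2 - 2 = 9*s^2 + 18*s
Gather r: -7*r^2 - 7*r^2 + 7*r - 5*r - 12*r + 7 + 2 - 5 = -14*r^2 - 10*r + 4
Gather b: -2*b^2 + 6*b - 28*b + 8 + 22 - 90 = -2*b^2 - 22*b - 60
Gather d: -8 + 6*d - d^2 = -d^2 + 6*d - 8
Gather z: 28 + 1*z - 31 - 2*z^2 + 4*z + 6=-2*z^2 + 5*z + 3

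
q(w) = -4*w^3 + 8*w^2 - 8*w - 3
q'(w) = -12*w^2 + 16*w - 8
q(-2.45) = 123.44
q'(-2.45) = -119.23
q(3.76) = -132.61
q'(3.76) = -117.49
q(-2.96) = 194.51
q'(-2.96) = -160.50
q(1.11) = -7.49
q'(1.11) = -5.03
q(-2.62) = 144.81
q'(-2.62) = -132.29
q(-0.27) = -0.18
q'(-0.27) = -13.19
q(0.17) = -4.15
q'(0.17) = -5.63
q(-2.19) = 94.90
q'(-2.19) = -100.59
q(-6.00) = 1197.00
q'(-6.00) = -536.00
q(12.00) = -5859.00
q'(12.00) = -1544.00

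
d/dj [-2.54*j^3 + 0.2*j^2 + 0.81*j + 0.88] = -7.62*j^2 + 0.4*j + 0.81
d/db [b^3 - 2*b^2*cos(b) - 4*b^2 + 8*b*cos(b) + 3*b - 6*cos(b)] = 2*b^2*sin(b) + 3*b^2 - 8*b*sin(b) - 4*b*cos(b) - 8*b + 6*sin(b) + 8*cos(b) + 3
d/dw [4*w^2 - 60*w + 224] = 8*w - 60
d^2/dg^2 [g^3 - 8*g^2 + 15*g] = 6*g - 16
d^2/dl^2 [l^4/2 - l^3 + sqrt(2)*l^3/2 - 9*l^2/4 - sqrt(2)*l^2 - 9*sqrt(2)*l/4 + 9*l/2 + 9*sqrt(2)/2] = 6*l^2 - 6*l + 3*sqrt(2)*l - 9/2 - 2*sqrt(2)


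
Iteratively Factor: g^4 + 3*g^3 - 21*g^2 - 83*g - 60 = (g + 1)*(g^3 + 2*g^2 - 23*g - 60) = (g + 1)*(g + 3)*(g^2 - g - 20) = (g - 5)*(g + 1)*(g + 3)*(g + 4)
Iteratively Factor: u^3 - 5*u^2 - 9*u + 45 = (u - 5)*(u^2 - 9) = (u - 5)*(u - 3)*(u + 3)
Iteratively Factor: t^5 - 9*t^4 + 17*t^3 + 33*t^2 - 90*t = (t)*(t^4 - 9*t^3 + 17*t^2 + 33*t - 90) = t*(t + 2)*(t^3 - 11*t^2 + 39*t - 45) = t*(t - 3)*(t + 2)*(t^2 - 8*t + 15) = t*(t - 5)*(t - 3)*(t + 2)*(t - 3)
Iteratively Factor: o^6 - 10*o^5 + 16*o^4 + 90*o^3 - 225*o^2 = (o)*(o^5 - 10*o^4 + 16*o^3 + 90*o^2 - 225*o) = o^2*(o^4 - 10*o^3 + 16*o^2 + 90*o - 225) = o^2*(o - 5)*(o^3 - 5*o^2 - 9*o + 45) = o^2*(o - 5)^2*(o^2 - 9) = o^2*(o - 5)^2*(o + 3)*(o - 3)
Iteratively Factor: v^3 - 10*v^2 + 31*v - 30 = (v - 3)*(v^2 - 7*v + 10) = (v - 3)*(v - 2)*(v - 5)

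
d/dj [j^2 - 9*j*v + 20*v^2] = 2*j - 9*v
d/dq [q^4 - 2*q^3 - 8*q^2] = 2*q*(2*q^2 - 3*q - 8)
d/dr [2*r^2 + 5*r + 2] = 4*r + 5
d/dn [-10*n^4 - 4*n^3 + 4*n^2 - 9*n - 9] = -40*n^3 - 12*n^2 + 8*n - 9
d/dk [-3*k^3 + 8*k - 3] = 8 - 9*k^2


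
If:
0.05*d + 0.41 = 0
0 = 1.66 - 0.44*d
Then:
No Solution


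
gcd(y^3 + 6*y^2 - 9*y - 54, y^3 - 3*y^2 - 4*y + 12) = y - 3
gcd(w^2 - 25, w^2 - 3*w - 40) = w + 5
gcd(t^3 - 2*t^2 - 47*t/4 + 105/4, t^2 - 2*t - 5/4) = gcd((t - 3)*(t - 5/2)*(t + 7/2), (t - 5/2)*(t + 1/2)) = t - 5/2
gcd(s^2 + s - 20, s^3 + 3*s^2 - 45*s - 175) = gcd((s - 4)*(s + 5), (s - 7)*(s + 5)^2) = s + 5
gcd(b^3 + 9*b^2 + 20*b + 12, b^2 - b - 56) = 1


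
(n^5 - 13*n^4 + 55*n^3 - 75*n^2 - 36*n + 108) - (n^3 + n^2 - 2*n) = n^5 - 13*n^4 + 54*n^3 - 76*n^2 - 34*n + 108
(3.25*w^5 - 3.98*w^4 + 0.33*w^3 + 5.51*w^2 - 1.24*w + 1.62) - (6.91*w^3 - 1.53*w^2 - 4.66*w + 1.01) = 3.25*w^5 - 3.98*w^4 - 6.58*w^3 + 7.04*w^2 + 3.42*w + 0.61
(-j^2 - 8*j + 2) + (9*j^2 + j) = 8*j^2 - 7*j + 2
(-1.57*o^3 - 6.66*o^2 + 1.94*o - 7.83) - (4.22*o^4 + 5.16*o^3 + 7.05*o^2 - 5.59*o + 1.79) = -4.22*o^4 - 6.73*o^3 - 13.71*o^2 + 7.53*o - 9.62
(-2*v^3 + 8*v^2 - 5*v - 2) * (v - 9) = -2*v^4 + 26*v^3 - 77*v^2 + 43*v + 18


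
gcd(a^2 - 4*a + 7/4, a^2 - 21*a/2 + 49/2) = a - 7/2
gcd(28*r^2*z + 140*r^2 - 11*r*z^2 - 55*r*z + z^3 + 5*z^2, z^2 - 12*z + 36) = 1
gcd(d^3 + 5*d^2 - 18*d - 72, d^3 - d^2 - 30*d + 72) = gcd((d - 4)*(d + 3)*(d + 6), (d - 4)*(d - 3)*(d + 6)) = d^2 + 2*d - 24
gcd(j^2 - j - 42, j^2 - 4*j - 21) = j - 7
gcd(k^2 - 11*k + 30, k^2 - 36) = k - 6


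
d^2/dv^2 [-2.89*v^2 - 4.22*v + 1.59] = -5.78000000000000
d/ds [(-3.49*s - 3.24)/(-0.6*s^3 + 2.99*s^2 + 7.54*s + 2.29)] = (-4.188*s^3 + 4.6031*s^2 + 19.3752*s + 16.4375)/(0.36*s^6 - 3.588*s^5 - 0.107899999999999*s^4 + 42.3412*s^3 + 70.5458*s^2 + 34.5332*s + 5.2441)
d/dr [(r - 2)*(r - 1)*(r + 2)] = 3*r^2 - 2*r - 4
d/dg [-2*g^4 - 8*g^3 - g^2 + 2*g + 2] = -8*g^3 - 24*g^2 - 2*g + 2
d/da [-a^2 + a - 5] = 1 - 2*a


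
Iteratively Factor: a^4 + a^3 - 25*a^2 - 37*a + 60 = (a + 4)*(a^3 - 3*a^2 - 13*a + 15) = (a - 5)*(a + 4)*(a^2 + 2*a - 3) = (a - 5)*(a - 1)*(a + 4)*(a + 3)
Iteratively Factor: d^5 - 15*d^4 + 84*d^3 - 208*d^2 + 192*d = (d - 4)*(d^4 - 11*d^3 + 40*d^2 - 48*d) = (d - 4)*(d - 3)*(d^3 - 8*d^2 + 16*d) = (d - 4)^2*(d - 3)*(d^2 - 4*d) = (d - 4)^3*(d - 3)*(d)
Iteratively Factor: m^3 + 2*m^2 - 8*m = (m - 2)*(m^2 + 4*m) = (m - 2)*(m + 4)*(m)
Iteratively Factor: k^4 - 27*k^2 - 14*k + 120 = (k + 3)*(k^3 - 3*k^2 - 18*k + 40) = (k + 3)*(k + 4)*(k^2 - 7*k + 10) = (k - 5)*(k + 3)*(k + 4)*(k - 2)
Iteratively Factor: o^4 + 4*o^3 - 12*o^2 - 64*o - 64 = (o + 2)*(o^3 + 2*o^2 - 16*o - 32) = (o - 4)*(o + 2)*(o^2 + 6*o + 8) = (o - 4)*(o + 2)*(o + 4)*(o + 2)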